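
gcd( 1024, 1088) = 64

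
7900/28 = 1975/7 = 282.14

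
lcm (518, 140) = 5180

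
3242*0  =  0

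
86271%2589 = 834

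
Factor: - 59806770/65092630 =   -  5980677/6509263 = - 3^1*269^1 * 7411^1*6509263^(-1)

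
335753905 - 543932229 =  - 208178324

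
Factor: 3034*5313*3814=61480314588 = 2^2*3^1*7^1*11^1*23^1*37^1* 41^1 *1907^1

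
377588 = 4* 94397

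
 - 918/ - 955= 918/955 = 0.96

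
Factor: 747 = 3^2 * 83^1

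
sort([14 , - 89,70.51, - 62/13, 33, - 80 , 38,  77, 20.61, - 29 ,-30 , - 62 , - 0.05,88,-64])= [ - 89, - 80, - 64, - 62,  -  30, - 29,-62/13,-0.05, 14, 20.61, 33,38,70.51,77, 88] 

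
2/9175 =2/9175 = 0.00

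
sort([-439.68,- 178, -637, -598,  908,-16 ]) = [ - 637,-598, -439.68,-178,-16, 908]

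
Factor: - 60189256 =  - 2^3 * 71^1* 105967^1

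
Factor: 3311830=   2^1*5^1*331183^1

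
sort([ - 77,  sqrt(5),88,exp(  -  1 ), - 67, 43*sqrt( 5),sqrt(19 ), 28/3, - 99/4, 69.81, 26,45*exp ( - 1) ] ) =[ - 77, - 67, - 99/4,exp(-1), sqrt( 5), sqrt(19), 28/3,  45*exp ( - 1 ), 26,69.81, 88, 43*sqrt( 5) ] 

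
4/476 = 1/119 = 0.01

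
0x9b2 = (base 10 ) 2482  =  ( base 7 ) 10144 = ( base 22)52i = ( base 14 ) C94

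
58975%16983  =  8026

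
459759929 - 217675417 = 242084512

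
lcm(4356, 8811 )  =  387684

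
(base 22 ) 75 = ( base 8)237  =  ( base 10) 159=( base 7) 315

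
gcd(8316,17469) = 27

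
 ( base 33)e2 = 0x1D0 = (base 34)DM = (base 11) 392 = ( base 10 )464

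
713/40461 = 713/40461  =  0.02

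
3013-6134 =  - 3121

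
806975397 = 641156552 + 165818845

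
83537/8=10442 +1/8 = 10442.12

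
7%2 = 1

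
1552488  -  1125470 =427018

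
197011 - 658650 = -461639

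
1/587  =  1/587= 0.00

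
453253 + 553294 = 1006547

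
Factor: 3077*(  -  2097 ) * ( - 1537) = 9917444853 = 3^2*17^1*29^1*53^1*181^1*233^1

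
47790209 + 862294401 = 910084610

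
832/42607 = 832/42607  =  0.02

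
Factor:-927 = -3^2*103^1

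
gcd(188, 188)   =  188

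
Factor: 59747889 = 3^1*19915963^1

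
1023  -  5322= - 4299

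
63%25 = 13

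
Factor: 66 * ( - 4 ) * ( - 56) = 14784 = 2^6 * 3^1*7^1*11^1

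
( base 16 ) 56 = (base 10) 86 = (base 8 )126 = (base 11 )79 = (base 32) 2m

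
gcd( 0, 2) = 2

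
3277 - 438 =2839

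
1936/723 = 1936/723 = 2.68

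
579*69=39951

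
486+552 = 1038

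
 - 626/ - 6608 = 313/3304 = 0.09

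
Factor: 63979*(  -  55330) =-2^1*5^1*11^1*137^1*467^1*  503^1 = -3539958070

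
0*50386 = 0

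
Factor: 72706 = 2^1*36353^1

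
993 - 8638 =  - 7645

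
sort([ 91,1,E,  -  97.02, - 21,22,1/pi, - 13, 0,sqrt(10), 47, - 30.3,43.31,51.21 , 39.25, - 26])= [- 97.02,-30.3, - 26, - 21, - 13,0 , 1/pi,1, E, sqrt( 10) , 22, 39.25 , 43.31, 47, 51.21,91]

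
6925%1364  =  105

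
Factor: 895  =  5^1*179^1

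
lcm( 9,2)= 18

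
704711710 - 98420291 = 606291419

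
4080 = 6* 680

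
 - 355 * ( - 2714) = 963470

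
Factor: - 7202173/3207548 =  - 2^ ( - 2)*11^1*263^( -1)*3049^( - 1)*654743^1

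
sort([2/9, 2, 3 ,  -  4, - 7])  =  [ - 7,- 4, 2/9,2, 3]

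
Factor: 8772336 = 2^4*3^2*60919^1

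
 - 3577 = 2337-5914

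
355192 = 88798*4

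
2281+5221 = 7502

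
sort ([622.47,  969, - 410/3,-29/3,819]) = [ - 410/3,-29/3, 622.47,819  ,  969]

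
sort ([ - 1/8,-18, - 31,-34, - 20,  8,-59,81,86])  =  [ - 59, - 34,-31, - 20, - 18, - 1/8,8, 81,  86 ] 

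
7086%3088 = 910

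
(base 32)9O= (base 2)100111000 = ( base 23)DD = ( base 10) 312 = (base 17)116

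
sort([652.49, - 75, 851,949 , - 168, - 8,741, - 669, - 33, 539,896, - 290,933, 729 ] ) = [ - 669,-290,-168, - 75, - 33,-8, 539,652.49, 729, 741,851,896,933, 949]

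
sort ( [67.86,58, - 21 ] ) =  [ - 21,  58,67.86 ] 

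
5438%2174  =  1090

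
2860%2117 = 743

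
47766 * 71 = 3391386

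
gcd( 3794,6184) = 2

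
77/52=77/52 = 1.48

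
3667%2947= 720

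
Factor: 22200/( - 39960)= - 5/9 = - 3^( - 2)*5^1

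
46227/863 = 46227/863 = 53.57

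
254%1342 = 254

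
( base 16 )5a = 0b1011010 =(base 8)132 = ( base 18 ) 50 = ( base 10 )90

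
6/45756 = 1/7626 = 0.00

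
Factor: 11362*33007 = 2^1*13^2* 19^1*23^1*2539^1 = 375025534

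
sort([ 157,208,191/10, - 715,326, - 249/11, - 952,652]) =[  -  952, - 715, - 249/11,191/10, 157,208,326,652]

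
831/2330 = 831/2330 =0.36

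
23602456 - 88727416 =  - 65124960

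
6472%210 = 172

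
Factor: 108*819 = 88452  =  2^2*3^5*7^1*13^1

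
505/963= 505/963 = 0.52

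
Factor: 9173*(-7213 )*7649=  - 506094930001  =  - 7213^1*7649^1*9173^1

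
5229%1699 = 132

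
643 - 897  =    -  254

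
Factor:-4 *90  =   - 2^3*3^2*5^1  =  -360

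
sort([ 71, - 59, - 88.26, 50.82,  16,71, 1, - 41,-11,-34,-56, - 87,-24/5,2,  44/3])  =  [-88.26,-87 , - 59,-56,  -  41, - 34, - 11, - 24/5,1, 2 , 44/3,  16,50.82, 71,71 ]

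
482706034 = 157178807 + 325527227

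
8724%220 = 144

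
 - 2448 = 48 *( - 51)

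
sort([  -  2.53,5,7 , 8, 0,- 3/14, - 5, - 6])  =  [ - 6, - 5, - 2.53, - 3/14,0,5,7,8 ] 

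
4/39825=4/39825 = 0.00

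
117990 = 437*270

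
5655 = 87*65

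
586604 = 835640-249036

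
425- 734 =  -  309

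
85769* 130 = 11149970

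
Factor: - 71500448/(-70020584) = 2^2 * 59^1*37871^1*8752573^( - 1) = 8937556/8752573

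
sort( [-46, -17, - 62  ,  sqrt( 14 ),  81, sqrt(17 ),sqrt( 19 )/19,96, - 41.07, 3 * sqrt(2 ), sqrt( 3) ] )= [ - 62,- 46, - 41.07,-17, sqrt ( 19) /19,sqrt( 3),sqrt(14),sqrt( 17), 3*sqrt(2 ), 81,  96] 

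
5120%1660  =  140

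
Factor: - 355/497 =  - 5^1*7^( - 1)=- 5/7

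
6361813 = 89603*71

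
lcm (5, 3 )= 15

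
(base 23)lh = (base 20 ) 150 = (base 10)500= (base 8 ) 764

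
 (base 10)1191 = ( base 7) 3321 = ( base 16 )4a7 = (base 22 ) 2A3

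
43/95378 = 43/95378 = 0.00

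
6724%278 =52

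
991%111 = 103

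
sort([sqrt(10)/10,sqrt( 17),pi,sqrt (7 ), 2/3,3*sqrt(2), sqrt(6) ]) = [ sqrt(10) /10, 2/3,sqrt(  6 ),sqrt(7),pi, sqrt(17),3*sqrt(2 )] 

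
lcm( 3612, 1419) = 39732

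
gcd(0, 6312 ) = 6312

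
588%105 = 63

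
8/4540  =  2/1135 = 0.00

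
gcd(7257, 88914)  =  3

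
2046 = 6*341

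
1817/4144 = 1817/4144 = 0.44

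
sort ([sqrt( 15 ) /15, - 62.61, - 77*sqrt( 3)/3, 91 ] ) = [ - 62.61 , - 77*sqrt(3 )/3, sqrt(15)/15,91 ] 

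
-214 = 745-959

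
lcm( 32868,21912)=65736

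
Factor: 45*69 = 3^3 * 5^1*23^1 = 3105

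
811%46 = 29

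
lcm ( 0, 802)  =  0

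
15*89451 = 1341765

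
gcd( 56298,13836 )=6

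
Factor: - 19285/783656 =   -  2^ ( - 3 )*5^1*7^1*19^1 * 23^(-1)*29^1 *4259^( - 1) 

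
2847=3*949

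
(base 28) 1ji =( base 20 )36E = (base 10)1334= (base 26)1P8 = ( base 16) 536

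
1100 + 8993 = 10093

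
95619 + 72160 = 167779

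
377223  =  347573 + 29650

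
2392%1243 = 1149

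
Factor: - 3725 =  - 5^2 * 149^1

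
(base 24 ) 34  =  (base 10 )76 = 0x4C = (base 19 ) 40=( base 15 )51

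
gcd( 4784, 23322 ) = 598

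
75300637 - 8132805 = 67167832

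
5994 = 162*37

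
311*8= 2488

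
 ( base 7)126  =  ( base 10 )69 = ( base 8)105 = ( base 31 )27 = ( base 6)153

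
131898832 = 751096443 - 619197611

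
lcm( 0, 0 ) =0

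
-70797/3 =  -23599 = -23599.00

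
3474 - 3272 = 202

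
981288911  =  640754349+340534562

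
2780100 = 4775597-1995497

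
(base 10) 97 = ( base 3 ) 10121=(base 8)141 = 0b1100001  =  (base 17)5C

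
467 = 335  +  132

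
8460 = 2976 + 5484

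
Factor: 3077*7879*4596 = 2^2*3^1*17^1*181^1* 383^1*7879^1 =111423967068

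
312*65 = 20280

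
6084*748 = 4550832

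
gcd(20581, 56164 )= 1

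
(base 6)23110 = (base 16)CD2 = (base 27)4df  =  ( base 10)3282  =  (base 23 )64g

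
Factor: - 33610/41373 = - 2^1*3^(  -  2 )*5^1*3361^1*4597^( - 1)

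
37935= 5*7587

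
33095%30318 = 2777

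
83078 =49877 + 33201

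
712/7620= 178/1905 = 0.09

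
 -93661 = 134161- 227822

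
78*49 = 3822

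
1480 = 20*74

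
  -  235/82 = -3 + 11/82 = - 2.87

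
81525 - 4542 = 76983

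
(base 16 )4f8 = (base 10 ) 1272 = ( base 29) 1ep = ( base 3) 1202010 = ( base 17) 46e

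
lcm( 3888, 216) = 3888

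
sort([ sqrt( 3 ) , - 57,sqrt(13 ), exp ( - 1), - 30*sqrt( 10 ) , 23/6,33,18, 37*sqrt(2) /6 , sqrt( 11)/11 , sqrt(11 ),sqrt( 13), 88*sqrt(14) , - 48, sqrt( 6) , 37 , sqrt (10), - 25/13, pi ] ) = [-30 * sqrt( 10), - 57,- 48, - 25/13, sqrt(11) /11,exp(-1), sqrt(3) , sqrt( 6), pi, sqrt(10), sqrt(11 ),sqrt( 13) , sqrt( 13),23/6, 37  *sqrt( 2 )/6,18,33, 37,88*sqrt( 14)]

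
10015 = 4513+5502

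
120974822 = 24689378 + 96285444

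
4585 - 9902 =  - 5317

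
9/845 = 9/845 = 0.01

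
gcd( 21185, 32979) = 1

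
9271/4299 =9271/4299 = 2.16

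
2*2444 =4888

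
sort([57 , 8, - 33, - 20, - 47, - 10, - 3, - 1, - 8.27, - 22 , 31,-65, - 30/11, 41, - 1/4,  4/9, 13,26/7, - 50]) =[ - 65, - 50, - 47, -33,- 22, - 20, - 10, - 8.27, - 3, - 30/11, - 1,  -  1/4, 4/9, 26/7,8,13, 31, 41, 57] 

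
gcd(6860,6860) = 6860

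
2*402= 804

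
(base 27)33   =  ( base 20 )44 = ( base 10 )84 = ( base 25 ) 39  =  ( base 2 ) 1010100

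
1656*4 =6624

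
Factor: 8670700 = 2^2*5^2*31^1 * 2797^1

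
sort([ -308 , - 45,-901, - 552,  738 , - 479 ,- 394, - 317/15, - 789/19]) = [ - 901, -552, - 479, - 394,-308, - 45,-789/19, - 317/15 , 738]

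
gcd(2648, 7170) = 2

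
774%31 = 30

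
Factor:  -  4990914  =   - 2^1*3^2 * 277273^1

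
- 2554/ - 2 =1277 + 0/1 =1277.00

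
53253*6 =319518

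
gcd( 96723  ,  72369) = 99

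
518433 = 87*5959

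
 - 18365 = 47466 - 65831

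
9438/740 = 4719/370= 12.75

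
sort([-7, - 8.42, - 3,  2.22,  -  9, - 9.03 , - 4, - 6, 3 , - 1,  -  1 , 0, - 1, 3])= [ -9.03,- 9,- 8.42, - 7, -6, - 4, - 3,-1 , - 1 ,-1,0,2.22,3, 3 ] 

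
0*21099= 0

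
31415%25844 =5571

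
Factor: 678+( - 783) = - 105 = - 3^1* 5^1*7^1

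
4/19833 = 4/19833= 0.00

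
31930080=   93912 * 340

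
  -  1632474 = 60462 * ( - 27 )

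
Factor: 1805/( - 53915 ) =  - 361/10783 = -19^2*41^( - 1 )*263^( - 1 )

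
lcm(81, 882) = 7938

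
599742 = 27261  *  22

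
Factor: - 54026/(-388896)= 2^( - 4)*3^(-1)*7^1*17^1 * 227^1*4051^( - 1 ) = 27013/194448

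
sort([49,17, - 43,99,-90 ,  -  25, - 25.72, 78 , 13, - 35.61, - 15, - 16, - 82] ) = [ - 90, - 82, - 43,- 35.61 , - 25.72  ,  -  25 ,  -  16, - 15, 13 , 17,49,  78 , 99]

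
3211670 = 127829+3083841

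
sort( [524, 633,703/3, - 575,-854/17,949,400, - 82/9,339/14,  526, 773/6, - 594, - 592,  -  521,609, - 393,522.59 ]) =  [-594, - 592, -575, - 521, - 393, - 854/17, - 82/9, 339/14, 773/6,703/3, 400,522.59,  524,526,  609,  633,  949]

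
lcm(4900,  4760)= 166600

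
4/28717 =4/28717=0.00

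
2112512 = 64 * 33008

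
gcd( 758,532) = 2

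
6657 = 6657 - 0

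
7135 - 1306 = 5829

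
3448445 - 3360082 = 88363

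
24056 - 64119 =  - 40063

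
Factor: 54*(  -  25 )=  -2^1*3^3*5^2=- 1350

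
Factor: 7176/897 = 8 = 2^3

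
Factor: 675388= 2^2*7^1*24121^1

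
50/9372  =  25/4686  =  0.01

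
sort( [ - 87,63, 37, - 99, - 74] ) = [ - 99, - 87, - 74, 37, 63 ]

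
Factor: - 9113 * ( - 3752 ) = 34191976 = 2^3 * 7^1*13^1*67^1*701^1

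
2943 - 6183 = -3240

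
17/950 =17/950 = 0.02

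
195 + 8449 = 8644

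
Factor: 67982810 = 2^1*5^1 * 7^1*83^1*11701^1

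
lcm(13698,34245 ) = 68490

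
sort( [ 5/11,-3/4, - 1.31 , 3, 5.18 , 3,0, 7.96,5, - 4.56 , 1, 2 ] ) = [ - 4.56, - 1.31, - 3/4 , 0,  5/11,1,2,3,3,  5,5.18,7.96]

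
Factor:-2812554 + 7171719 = 3^1*5^1*290611^1 = 4359165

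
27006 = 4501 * 6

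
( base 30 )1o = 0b110110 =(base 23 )28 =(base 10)54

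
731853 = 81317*9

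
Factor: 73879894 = 2^1*11^1*313^1*10729^1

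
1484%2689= 1484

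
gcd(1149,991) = 1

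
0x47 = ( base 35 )21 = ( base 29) 2D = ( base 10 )71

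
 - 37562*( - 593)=22274266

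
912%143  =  54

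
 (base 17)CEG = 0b111010001010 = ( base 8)7212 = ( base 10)3722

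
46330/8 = 5791 + 1/4 = 5791.25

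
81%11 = 4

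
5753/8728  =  5753/8728=0.66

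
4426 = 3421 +1005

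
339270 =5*67854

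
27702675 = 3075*9009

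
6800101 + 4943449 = 11743550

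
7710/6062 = 1+824/3031=1.27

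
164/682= 82/341 = 0.24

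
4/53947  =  4/53947 = 0.00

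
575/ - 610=-115/122=-0.94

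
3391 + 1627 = 5018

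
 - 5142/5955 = -1714/1985=   -0.86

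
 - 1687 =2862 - 4549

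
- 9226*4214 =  - 38878364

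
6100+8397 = 14497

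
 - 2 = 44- 46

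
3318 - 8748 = - 5430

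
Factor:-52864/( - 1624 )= 944/29 = 2^4*29^( - 1)* 59^1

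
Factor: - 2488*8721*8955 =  - 194304228840 = - 2^3*3^5*5^1*17^1*19^1*199^1  *311^1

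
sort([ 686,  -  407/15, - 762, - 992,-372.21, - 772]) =[ - 992,-772, - 762, - 372.21,-407/15, 686]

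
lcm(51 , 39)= 663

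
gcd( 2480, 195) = 5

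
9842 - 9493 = 349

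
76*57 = 4332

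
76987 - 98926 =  - 21939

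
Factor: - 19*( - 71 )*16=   21584 = 2^4*19^1*71^1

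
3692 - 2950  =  742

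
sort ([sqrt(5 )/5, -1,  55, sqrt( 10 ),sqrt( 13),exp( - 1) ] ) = [ - 1,exp( - 1 ),sqrt( 5 ) /5, sqrt(10), sqrt(13),  55 ]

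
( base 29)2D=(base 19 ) 3e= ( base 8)107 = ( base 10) 71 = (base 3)2122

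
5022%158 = 124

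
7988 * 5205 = 41577540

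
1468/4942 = 734/2471 = 0.30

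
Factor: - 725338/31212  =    -  362669/15606 = - 2^ (-1)*3^( - 3) *17^(-2)*31^1*11699^1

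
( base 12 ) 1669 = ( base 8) 5161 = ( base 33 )2F0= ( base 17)944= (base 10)2673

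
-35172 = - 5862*6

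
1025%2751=1025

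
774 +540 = 1314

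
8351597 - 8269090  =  82507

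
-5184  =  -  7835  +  2651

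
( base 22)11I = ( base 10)524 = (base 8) 1014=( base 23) mi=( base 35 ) ey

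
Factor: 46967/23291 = 67^1*701^1*23291^( - 1 )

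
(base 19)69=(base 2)1111011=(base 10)123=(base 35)3i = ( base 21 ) 5i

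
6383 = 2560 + 3823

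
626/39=626/39 = 16.05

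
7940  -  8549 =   -  609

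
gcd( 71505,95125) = 5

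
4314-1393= 2921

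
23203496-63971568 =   -  40768072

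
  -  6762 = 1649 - 8411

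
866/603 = 866/603 = 1.44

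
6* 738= 4428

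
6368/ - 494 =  - 3184/247  =  -  12.89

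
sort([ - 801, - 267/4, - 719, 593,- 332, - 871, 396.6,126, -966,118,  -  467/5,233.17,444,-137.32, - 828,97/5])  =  [ - 966, - 871, - 828 , - 801, - 719, -332, - 137.32, - 467/5, - 267/4,97/5, 118,126,233.17,396.6,444,593 ]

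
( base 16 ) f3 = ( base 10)243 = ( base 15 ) 113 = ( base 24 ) A3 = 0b11110011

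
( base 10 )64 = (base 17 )3D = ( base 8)100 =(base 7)121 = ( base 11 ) 59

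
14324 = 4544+9780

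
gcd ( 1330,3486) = 14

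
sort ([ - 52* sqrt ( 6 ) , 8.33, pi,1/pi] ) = [ - 52*sqrt( 6 ),1/pi,pi,8.33]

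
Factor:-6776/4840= - 5^( - 1 )*7^1 = -7/5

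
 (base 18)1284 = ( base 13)302B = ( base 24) bc4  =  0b1100111100100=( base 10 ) 6628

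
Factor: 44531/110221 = 44531^1*110221^( - 1)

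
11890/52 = 5945/26 =228.65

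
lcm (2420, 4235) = 16940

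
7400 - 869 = 6531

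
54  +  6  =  60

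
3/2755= 3/2755 = 0.00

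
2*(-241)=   -  482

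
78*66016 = 5149248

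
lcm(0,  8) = 0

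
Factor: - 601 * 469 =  - 7^1*67^1 * 601^1 = -281869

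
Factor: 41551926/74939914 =20775963/37469957 = 3^1*7^ ( - 2 )*13^1*19^( - 1 )*67^1 * 167^( -1) * 241^ (-1) * 7951^1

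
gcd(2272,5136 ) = 16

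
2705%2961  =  2705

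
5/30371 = 5/30371 = 0.00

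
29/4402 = 29/4402 = 0.01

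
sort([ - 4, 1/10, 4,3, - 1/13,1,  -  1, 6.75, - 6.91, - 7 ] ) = [  -  7, - 6.91, - 4, -1, - 1/13, 1/10, 1, 3, 4, 6.75]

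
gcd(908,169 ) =1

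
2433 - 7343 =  - 4910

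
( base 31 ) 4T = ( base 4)2121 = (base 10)153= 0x99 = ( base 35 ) 4d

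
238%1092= 238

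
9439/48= 9439/48 = 196.65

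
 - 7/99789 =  - 7/99789 = -0.00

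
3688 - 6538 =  - 2850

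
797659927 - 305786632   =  491873295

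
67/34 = 67/34 = 1.97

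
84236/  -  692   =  -21059/173 =- 121.73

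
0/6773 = 0 = 0.00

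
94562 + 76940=171502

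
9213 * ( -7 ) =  - 64491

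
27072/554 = 13536/277 = 48.87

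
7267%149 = 115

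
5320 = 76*70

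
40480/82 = 20240/41 = 493.66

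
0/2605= 0 = 0.00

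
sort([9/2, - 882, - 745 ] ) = [ - 882, - 745, 9/2] 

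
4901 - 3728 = 1173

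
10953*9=98577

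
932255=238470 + 693785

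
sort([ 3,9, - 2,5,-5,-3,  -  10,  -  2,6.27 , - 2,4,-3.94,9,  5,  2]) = [ - 10, - 5, - 3.94 , - 3, - 2,-2, - 2, 2,3,4 , 5,5,6.27, 9, 9 ] 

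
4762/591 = 8+ 34/591 = 8.06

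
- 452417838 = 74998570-527416408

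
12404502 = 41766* 297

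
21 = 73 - 52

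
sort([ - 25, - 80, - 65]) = [  -  80,  -  65, - 25] 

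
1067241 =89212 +978029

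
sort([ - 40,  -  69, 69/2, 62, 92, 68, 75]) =[- 69,-40, 69/2,62,68, 75,92 ]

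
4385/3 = 1461  +  2/3 = 1461.67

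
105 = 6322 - 6217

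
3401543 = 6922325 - 3520782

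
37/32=37/32 = 1.16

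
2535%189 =78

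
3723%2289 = 1434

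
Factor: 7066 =2^1*3533^1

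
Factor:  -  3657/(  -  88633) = 3^1*23^1*53^1*61^ ( -1)*1453^( - 1)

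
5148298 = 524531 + 4623767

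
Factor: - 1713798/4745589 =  - 571266/1581863 =- 2^1*3^3*29^ (  -  1 )* 71^1*149^1*54547^( - 1)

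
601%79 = 48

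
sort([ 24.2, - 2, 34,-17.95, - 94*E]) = [ - 94*E, - 17.95, - 2,24.2,34]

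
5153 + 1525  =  6678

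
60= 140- 80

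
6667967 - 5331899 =1336068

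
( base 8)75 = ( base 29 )23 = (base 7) 115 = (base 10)61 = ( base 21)2j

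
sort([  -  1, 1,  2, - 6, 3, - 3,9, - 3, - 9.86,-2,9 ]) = [ -9.86, - 6, - 3, - 3, -2, - 1, 1 , 2,3 , 9,  9 ] 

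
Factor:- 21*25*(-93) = 48825 =3^2*5^2*7^1*31^1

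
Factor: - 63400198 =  - 2^1*709^1*44711^1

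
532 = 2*266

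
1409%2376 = 1409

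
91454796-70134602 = 21320194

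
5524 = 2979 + 2545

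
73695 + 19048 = 92743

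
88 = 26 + 62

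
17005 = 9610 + 7395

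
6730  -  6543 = 187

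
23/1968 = 23/1968 =0.01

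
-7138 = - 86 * 83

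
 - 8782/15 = -8782/15 = - 585.47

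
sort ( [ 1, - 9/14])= [-9/14,1 ] 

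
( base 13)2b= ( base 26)1b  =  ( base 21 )1g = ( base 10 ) 37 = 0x25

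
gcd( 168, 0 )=168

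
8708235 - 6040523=2667712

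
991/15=991/15  =  66.07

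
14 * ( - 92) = -1288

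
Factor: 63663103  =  7^2*23^1 *56489^1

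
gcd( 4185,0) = 4185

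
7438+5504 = 12942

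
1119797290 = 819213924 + 300583366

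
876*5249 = 4598124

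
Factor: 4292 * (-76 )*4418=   -  1441116256 = -2^5* 19^1*29^1*37^1 * 47^2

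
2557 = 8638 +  - 6081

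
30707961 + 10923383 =41631344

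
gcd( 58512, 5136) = 48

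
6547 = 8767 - 2220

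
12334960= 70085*176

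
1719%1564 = 155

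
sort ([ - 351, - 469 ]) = [ - 469, - 351 ]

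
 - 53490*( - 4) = 213960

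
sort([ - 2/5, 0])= [ - 2/5,  0] 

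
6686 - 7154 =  - 468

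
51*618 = 31518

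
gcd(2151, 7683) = 3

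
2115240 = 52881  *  40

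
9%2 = 1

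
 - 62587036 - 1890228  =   - 64477264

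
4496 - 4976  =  -480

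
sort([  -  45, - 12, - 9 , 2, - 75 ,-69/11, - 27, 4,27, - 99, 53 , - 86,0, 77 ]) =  [ - 99, -86,-75 , - 45,- 27, - 12, - 9 , - 69/11,0, 2 , 4,27,53,77]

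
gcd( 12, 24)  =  12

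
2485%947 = 591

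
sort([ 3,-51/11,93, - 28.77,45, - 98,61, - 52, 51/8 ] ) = [-98,-52, - 28.77 ,-51/11,3,51/8,45,61,93] 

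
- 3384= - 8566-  - 5182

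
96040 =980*98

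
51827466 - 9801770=42025696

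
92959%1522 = 117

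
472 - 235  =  237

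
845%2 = 1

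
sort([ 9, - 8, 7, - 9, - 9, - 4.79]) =[ - 9,-9 ,-8,-4.79, 7,9]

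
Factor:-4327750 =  - 2^1 * 5^3*7^1*2473^1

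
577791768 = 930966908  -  353175140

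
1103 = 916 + 187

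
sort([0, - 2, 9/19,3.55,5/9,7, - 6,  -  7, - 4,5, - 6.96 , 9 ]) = [ - 7 , - 6.96, - 6,- 4 ,-2,0,9/19,5/9,3.55,5, 7 , 9 ]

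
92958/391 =237 + 291/391 = 237.74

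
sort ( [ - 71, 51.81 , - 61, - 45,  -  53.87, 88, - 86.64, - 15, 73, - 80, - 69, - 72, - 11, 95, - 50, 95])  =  [ - 86.64, - 80 ,  -  72, - 71, - 69, - 61, - 53.87, - 50, - 45, - 15,  -  11, 51.81, 73, 88, 95 , 95]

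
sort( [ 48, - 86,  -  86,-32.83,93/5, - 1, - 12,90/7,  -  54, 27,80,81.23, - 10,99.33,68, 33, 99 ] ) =[ - 86, - 86, - 54, - 32.83, - 12, - 10, - 1, 90/7,93/5,27, 33,48,68,80,81.23,99,99.33] 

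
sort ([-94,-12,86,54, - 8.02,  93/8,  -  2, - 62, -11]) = [-94,- 62, - 12, - 11,-8.02,-2, 93/8, 54,  86 ] 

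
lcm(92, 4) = 92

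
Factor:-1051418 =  - 2^1*525709^1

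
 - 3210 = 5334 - 8544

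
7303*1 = 7303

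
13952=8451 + 5501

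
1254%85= 64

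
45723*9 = 411507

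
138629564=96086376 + 42543188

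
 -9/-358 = 9/358= 0.03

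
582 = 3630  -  3048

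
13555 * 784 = 10627120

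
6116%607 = 46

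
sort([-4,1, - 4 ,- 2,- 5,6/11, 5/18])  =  [ - 5 , - 4,  -  4,-2, 5/18, 6/11 , 1 ] 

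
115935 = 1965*59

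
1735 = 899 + 836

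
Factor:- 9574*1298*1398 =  - 17373018696  =  - 2^3 * 3^1*11^1*59^1 * 233^1 * 4787^1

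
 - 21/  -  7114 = 21/7114= 0.00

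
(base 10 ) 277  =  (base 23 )c1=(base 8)425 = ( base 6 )1141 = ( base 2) 100010101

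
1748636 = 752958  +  995678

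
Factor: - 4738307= - 7^1*67^1*10103^1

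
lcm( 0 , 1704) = 0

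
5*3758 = 18790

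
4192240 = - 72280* (  -  58)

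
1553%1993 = 1553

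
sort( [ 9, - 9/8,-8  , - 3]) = [ - 8,- 3, - 9/8,9 ] 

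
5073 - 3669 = 1404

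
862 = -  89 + 951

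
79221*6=475326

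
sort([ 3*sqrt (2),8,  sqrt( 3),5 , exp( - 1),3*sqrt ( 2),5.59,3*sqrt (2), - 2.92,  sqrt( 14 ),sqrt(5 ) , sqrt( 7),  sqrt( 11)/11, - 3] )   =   [ - 3,-2.92,sqrt (11) /11, exp(-1 ),sqrt( 3), sqrt( 5),sqrt(7), sqrt( 14 ) , 3  *  sqrt( 2) , 3*sqrt(2 ),3 * sqrt(2),5,5.59,8]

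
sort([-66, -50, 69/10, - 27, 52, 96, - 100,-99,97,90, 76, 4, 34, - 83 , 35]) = [ -100, - 99, - 83 ,-66, - 50, - 27, 4, 69/10, 34 , 35,52,76 , 90 , 96,97] 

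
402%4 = 2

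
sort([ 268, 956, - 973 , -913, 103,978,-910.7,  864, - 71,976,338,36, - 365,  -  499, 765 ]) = [ -973,-913,  -  910.7,  -  499,  -  365,  -  71, 36, 103, 268,338,  765,864, 956,976, 978]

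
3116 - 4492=  -  1376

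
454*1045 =474430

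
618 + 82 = 700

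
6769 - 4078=2691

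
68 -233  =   - 165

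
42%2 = 0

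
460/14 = 230/7 = 32.86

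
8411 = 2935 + 5476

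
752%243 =23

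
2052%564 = 360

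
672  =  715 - 43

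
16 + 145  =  161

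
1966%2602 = 1966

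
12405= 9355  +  3050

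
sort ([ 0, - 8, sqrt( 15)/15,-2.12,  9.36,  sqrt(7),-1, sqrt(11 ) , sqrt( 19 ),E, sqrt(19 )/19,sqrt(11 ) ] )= [ - 8, - 2.12, - 1 , 0, sqrt( 19)/19,sqrt(15) /15, sqrt( 7),E, sqrt( 11 ),  sqrt ( 11), sqrt (19 ), 9.36 ] 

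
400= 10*40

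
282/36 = 47/6 = 7.83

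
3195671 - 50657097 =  - 47461426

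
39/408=13/136 = 0.10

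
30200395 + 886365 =31086760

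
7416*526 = 3900816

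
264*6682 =1764048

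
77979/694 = 112+251/694 = 112.36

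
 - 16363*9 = -147267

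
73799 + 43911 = 117710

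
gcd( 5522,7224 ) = 2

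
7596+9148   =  16744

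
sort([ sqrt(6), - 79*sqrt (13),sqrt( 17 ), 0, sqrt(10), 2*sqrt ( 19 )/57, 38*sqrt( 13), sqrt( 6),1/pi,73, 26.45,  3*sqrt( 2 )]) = [ - 79*sqrt( 13),0, 2*sqrt(19)/57, 1/pi, sqrt( 6),sqrt ( 6),sqrt(10 ), sqrt( 17 ), 3 * sqrt(2 ), 26.45, 73, 38 * sqrt( 13)]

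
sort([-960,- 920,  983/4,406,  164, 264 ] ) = [ - 960, - 920,164,983/4, 264, 406 ] 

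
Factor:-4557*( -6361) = 3^1 * 7^2 * 31^1*6361^1 = 28987077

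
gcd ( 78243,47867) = 1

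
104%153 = 104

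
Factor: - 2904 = -2^3*3^1*11^2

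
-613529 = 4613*( - 133)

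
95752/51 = 95752/51 = 1877.49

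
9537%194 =31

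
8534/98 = 4267/49=87.08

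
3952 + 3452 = 7404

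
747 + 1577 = 2324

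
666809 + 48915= 715724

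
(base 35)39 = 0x72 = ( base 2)1110010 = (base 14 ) 82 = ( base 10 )114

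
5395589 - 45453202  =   - 40057613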